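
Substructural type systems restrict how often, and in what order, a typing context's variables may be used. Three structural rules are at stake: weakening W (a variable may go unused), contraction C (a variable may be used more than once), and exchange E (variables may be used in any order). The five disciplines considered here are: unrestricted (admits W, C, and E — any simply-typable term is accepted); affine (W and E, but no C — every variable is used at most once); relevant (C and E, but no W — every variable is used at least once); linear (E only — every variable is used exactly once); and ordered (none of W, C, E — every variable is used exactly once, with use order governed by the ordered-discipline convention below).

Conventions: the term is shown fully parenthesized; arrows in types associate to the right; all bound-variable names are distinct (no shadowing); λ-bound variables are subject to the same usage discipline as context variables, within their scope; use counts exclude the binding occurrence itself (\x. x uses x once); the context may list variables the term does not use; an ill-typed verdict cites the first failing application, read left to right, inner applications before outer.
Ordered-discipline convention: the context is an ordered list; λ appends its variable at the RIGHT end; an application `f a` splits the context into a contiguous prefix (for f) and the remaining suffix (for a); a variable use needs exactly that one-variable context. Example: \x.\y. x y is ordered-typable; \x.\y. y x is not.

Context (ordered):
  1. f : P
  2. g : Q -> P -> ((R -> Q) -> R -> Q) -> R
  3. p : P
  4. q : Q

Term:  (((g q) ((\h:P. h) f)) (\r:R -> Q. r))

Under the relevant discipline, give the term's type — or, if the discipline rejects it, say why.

not well-typed under relevant — needs weakening: p unused
counts: f: 1, g: 1, p: 0, q: 1, h (bound): 1, r (bound): 1
uses in reading order: g, q, h, f, r
typing: ✓ — R
all disciplines: ordered ✗ | linear ✗ | affine ✓ | relevant ✗ | unrestricted ✓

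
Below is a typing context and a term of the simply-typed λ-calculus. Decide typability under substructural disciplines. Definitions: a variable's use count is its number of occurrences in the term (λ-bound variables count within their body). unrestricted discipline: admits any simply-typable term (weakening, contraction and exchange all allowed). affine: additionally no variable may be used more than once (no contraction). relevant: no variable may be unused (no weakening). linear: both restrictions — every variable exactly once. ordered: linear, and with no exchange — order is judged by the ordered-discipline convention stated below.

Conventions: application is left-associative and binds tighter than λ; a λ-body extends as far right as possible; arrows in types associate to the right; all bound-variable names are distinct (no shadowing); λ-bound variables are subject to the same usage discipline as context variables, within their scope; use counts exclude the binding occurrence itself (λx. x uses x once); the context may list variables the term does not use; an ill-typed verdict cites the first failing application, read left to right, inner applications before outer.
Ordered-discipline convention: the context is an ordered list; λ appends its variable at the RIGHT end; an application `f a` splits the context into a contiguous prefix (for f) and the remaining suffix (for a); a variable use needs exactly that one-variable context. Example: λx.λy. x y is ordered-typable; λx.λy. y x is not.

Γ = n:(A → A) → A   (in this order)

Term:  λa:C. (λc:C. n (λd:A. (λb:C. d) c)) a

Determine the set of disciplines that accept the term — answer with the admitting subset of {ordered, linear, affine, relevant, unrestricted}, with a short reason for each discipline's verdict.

admitting disciplines: affine, unrestricted
variable uses: n: 1×, a [bound]: 1×, c [bound]: 1×, d [bound]: 1×, b [bound]: 0×
order of uses: n, d, c, a
typing: the term checks, with type C → A
ordered: ✗ — unused: b — weakening required
linear: ✗ — unused: b — weakening required
affine: ✓ — none of n, a, c, d, b used more than once
relevant: ✗ — unused: b — weakening required
unrestricted: ✓ — typability at C → A is all that's needed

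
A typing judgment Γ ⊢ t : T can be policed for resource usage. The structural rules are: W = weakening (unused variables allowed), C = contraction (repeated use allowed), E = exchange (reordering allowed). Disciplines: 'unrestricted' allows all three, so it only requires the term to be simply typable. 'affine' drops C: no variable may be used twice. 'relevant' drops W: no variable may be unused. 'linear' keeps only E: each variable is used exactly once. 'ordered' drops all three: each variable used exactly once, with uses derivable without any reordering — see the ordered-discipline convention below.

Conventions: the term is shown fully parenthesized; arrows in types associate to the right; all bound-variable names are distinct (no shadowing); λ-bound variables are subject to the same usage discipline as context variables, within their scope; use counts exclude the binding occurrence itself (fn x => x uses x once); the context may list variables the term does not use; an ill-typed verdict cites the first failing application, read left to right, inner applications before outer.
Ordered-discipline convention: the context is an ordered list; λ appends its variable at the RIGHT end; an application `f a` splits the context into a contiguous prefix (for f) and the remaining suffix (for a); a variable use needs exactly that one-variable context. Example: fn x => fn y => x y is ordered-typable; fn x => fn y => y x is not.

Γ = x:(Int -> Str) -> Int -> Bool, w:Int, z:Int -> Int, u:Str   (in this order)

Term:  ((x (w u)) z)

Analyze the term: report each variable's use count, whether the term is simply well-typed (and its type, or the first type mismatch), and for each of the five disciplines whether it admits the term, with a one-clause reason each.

usage: x=1, w=1, z=1, u=1
left-to-right use order: x, w, u, z
typing: ill-typed: non-arrow in function slot: Int
ordered: ✗ — fails simple typing
linear: ✗ — a type mismatch blocks all five
affine: ✗ — the type mismatch rejects it
relevant: ✗ — not simply typable
unrestricted: ✗ — fails simple typing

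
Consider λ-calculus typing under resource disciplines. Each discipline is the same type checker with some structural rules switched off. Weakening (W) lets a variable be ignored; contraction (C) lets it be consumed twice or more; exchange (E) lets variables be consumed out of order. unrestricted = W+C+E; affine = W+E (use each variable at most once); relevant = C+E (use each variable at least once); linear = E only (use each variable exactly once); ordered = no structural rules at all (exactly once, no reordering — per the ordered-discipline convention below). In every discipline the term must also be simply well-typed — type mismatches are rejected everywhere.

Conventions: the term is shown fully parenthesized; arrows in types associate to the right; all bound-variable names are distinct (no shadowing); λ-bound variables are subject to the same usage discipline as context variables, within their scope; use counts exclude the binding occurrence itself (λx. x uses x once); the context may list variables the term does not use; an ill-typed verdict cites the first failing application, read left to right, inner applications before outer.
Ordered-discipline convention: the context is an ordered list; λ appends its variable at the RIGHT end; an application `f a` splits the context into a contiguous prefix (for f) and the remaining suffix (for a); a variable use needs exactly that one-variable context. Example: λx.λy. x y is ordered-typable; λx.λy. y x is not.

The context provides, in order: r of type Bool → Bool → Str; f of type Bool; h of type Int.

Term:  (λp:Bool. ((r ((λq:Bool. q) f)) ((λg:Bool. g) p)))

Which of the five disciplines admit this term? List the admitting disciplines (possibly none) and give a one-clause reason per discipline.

accepted by: affine, unrestricted
use counts: r ×1, f ×1, h ×0, p (bound) ×1, q (bound) ×1, g (bound) ×1
uses in reading order: r, q, f, g, p
typing: the term checks, with type Bool → Str
ordered: ✗, h never used (weakening)
linear: ✗, h never used (weakening)
affine: ✓, r, f, h, p, q, g: no repeats, contraction unneeded
relevant: ✗, h never used (weakening)
unrestricted: ✓, simply typable at Bool → Str; W, C, E all held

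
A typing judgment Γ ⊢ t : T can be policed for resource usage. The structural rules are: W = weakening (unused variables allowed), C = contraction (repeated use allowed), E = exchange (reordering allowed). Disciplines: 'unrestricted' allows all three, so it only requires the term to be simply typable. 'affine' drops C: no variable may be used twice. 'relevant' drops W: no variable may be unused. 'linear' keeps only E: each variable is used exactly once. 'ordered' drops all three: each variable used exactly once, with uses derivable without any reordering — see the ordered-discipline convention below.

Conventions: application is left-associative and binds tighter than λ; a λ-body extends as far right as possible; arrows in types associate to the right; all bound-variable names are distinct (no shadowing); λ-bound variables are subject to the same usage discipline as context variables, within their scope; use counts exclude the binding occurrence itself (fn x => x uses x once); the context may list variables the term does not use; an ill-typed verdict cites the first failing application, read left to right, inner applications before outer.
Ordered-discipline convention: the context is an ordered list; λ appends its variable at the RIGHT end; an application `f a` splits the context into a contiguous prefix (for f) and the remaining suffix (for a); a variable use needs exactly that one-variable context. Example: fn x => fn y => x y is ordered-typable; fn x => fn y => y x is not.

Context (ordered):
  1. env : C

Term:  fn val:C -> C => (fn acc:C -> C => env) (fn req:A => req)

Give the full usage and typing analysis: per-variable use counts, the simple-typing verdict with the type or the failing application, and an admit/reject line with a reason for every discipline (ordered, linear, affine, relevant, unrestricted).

usage: env=1; val (bound)=0; acc (bound)=0; req (bound)=1
use order (left to right): env, req
typing: ill-typed: an application expects C -> C but receives A -> A
ordered: ✗, the type mismatch rejects it
linear: ✗, not simply typable
affine: ✗, fails simple typing
relevant: ✗, a type mismatch blocks all five
unrestricted: ✗, the type mismatch rejects it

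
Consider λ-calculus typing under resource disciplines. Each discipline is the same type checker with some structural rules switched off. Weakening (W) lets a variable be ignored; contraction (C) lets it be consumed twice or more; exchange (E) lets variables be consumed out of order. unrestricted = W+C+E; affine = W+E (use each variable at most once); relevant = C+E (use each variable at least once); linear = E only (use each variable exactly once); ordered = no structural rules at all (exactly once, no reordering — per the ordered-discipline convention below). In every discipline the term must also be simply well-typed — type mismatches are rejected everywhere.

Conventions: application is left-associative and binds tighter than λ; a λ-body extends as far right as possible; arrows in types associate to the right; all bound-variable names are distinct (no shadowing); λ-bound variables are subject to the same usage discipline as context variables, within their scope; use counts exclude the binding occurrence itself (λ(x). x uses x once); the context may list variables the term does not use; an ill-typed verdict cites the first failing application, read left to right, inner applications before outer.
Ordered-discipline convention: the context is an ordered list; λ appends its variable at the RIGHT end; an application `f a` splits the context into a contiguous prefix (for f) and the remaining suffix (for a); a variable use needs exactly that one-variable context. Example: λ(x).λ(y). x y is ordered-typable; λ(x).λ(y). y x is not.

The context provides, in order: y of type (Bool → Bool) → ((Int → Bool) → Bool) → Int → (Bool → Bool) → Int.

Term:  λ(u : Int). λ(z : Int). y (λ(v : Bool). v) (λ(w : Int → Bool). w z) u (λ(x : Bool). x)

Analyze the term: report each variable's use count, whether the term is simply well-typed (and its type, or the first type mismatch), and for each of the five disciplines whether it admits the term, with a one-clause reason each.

use counts: y: 1×, u (bound): 1×, z (bound): 1×, v (bound): 1×, w (bound): 1×, x (bound): 1×
use order (left to right): y, v, w, z, u, x
typing: ✓ — Int → Int → Int
ordered ✗ (no contiguous prefix/suffix split fits y, v, w, z, u, x)
linear ✓ (each of y, u, z, v, w, x used exactly once)
affine ✓ (none of y, u, z, v, w, x used more than once)
relevant ✓ (y, u, z, v, w, x: all used, weakening unneeded)
unrestricted ✓ (well-typed at Int → Int → Int; no restrictions here)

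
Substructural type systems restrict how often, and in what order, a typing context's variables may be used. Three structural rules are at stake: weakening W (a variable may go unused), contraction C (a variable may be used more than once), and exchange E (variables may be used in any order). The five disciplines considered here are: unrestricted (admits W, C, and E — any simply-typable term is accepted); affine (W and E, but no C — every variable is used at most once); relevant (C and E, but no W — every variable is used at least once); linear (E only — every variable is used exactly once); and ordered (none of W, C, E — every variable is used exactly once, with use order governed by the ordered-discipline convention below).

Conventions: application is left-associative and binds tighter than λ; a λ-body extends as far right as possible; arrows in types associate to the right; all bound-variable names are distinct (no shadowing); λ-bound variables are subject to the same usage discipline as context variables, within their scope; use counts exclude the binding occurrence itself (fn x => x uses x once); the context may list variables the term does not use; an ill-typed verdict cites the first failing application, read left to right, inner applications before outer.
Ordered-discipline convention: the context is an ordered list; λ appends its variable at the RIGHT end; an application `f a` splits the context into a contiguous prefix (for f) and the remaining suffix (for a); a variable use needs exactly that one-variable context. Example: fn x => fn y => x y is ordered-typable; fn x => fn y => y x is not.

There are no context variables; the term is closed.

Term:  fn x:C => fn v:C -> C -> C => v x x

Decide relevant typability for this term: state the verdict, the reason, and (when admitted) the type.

yes — x, v: all used, weakening unneeded; term : C -> (C -> C -> C) -> C
counts: x (bound) ×2; v (bound) ×1
use order (left to right): v, x, x
typing: the term checks, with type C -> (C -> C -> C) -> C
summary: ordered ✗; linear ✗; affine ✗; relevant ✓; unrestricted ✓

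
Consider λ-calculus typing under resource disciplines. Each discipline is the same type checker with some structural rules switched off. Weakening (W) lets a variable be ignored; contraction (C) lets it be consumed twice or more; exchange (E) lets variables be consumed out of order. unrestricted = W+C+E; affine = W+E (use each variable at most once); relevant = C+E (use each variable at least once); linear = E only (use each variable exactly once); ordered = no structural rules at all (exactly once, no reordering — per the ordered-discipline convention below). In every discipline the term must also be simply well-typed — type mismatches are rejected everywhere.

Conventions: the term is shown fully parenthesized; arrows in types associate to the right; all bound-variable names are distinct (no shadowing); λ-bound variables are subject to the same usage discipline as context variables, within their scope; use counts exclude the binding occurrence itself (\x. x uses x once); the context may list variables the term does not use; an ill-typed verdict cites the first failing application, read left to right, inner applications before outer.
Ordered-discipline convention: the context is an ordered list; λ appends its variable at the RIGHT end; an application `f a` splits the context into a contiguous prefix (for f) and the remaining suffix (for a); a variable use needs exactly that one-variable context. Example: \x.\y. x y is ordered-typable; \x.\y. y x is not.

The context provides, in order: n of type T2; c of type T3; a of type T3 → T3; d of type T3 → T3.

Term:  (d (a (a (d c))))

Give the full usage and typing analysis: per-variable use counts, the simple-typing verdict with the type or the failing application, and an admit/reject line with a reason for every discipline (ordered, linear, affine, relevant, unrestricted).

use counts: n=0; c=1; a=2; d=2
order of uses: d, a, a, d, c
typing: well-typed at T3
ordered ✗ (uses contraction: a ×2, d ×2; needs weakening: n unused)
linear ✗ (uses contraction: a ×2, d ×2; needs weakening: n unused)
affine ✗ (uses contraction: a ×2, d ×2)
relevant ✗ (needs weakening: n unused)
unrestricted ✓ (type-checks (T3) and nothing is barred)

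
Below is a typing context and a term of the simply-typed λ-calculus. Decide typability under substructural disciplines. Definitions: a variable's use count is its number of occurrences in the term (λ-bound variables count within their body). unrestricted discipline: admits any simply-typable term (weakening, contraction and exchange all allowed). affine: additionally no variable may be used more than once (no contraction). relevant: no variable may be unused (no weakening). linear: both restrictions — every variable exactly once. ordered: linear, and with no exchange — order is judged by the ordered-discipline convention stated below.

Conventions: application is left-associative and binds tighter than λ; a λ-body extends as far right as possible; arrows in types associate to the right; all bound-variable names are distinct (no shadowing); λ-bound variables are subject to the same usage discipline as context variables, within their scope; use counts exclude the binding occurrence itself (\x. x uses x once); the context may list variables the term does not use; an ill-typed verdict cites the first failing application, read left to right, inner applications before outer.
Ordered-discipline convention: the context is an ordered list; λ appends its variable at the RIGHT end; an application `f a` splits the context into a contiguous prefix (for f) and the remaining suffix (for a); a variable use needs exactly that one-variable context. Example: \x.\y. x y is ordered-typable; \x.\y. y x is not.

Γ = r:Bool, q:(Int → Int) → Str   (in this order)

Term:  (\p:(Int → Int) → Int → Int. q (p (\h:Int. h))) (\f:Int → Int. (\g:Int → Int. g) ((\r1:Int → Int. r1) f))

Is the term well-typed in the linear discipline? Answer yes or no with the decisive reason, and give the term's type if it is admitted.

no — r left unused
counts: r: 0; q: 1; p (bound): 1; h (bound): 1; f (bound): 1; g (bound): 1; r1 (bound): 1
use order (left to right): q, p, h, g, r1, f
typing: the term checks, with type Str
across the five disciplines: ordered ✗, linear ✗, affine ✓, relevant ✗, unrestricted ✓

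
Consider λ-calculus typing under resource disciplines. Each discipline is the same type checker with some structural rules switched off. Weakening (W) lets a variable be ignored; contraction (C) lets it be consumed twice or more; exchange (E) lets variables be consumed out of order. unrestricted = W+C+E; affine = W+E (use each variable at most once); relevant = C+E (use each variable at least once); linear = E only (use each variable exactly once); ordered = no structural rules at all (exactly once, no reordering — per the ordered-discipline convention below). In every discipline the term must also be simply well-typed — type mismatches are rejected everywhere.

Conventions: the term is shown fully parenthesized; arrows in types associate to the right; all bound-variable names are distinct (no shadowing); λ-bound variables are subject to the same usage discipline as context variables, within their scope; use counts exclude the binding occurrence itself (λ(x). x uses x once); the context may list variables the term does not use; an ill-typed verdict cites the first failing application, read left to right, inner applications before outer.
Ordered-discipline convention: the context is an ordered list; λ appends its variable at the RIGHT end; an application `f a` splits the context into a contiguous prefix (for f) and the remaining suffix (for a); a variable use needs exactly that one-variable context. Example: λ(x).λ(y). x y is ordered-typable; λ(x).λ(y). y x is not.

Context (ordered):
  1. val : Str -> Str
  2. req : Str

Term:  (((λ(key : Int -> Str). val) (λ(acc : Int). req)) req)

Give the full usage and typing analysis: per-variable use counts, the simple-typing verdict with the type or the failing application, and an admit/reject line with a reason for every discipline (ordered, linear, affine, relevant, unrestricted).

usage: val=1, req=2, key (λ-bound)=0, acc (λ-bound)=0
use order (left to right): val, req, req
typing: the term checks, with type Str
ordered: ✗, uses contraction: req ×2; unused: key, acc — weakening required
linear: ✗, uses contraction: req ×2; unused: key, acc — weakening required
affine: ✗, uses contraction: req ×2
relevant: ✗, unused: key, acc — weakening required
unrestricted: ✓, type-checks (Str) and nothing is barred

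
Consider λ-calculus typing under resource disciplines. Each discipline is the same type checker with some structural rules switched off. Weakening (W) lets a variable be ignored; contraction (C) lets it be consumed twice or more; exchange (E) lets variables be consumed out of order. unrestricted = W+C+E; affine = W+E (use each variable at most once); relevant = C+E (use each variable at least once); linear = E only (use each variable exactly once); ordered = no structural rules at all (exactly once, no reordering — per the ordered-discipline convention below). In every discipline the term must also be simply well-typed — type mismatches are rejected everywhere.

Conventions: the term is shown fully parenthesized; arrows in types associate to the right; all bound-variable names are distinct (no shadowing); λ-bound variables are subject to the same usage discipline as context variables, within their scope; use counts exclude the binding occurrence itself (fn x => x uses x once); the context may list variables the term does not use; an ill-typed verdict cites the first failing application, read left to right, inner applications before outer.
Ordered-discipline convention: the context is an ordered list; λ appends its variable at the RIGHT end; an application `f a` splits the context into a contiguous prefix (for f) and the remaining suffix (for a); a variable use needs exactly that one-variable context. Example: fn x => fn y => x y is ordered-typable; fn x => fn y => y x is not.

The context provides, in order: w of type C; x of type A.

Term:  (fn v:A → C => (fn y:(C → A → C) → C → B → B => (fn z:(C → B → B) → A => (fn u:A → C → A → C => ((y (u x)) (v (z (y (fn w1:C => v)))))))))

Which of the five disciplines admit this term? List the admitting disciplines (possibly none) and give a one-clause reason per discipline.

accepted by: unrestricted
variable uses: w=0, x=1, v [bound]=2, y [bound]=2, z [bound]=1, u [bound]=1, w1 [bound]=0
use order (left to right): y, u, x, v, z, y, v
typing: ✓ — (A → C) → ((C → A → C) → C → B → B) → ((C → B → B) → A) → (A → C → A → C) → B → B
ordered ✗ (repeated use of v ×2, y ×2; unused: w, w1 — weakening required)
linear ✗ (repeated use of v ×2, y ×2; unused: w, w1 — weakening required)
affine ✗ (repeated use of v ×2, y ×2)
relevant ✗ (unused: w, w1 — weakening required)
unrestricted ✓ (simply typable at (A → C) → ((C → A → C) → C → B → B) → ((C → B → B) → A) → (A → C → A → C) → B → B; W, C, E all held)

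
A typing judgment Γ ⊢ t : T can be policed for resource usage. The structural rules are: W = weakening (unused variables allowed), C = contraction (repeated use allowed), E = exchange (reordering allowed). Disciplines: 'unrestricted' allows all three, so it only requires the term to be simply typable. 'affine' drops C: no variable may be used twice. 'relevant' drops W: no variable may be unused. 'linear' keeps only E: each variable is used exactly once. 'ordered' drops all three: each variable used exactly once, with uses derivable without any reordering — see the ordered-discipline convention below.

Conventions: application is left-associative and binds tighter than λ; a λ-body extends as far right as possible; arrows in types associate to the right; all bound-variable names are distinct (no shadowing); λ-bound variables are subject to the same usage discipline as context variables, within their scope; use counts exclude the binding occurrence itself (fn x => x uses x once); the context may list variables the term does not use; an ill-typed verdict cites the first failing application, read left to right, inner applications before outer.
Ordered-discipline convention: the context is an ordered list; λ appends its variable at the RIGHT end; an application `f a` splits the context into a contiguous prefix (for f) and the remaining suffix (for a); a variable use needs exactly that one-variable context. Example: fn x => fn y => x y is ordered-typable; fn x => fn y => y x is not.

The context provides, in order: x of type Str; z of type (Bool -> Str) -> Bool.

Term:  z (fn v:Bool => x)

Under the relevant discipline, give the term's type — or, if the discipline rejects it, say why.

not well-typed under relevant — unused: v — weakening required
counts: x ×1, z ×1, v (bound) ×0
use order (left to right): z, x
typing: well-typed at Bool
summary: ordered ✗ · linear ✗ · affine ✓ · relevant ✗ · unrestricted ✓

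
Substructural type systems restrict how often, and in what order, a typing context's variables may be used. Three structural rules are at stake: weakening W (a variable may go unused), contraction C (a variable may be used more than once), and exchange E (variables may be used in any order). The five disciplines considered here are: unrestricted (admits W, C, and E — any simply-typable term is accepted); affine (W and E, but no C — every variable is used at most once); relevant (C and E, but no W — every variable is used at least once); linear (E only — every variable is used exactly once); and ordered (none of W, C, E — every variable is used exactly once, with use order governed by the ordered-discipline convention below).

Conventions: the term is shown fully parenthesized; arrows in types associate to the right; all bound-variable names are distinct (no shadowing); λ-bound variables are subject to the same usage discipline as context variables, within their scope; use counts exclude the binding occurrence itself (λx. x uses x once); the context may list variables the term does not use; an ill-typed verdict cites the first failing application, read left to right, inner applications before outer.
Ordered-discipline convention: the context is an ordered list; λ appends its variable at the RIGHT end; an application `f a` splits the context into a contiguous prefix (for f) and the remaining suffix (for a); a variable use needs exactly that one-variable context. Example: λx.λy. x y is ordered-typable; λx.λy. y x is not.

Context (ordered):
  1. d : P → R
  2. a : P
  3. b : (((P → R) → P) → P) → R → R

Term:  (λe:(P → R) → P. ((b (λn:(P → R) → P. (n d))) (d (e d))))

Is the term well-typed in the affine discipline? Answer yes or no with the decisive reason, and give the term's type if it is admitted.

no — needs contraction — d ×3
variable uses: d: 3; a: 0; b: 1; e (λ-bound): 1; n (λ-bound): 1
left-to-right use order: b, n, d, d, e, d
typing: well-typed at ((P → R) → P) → R
per-discipline verdicts: ordered ✗ · linear ✗ · affine ✗ · relevant ✗ · unrestricted ✓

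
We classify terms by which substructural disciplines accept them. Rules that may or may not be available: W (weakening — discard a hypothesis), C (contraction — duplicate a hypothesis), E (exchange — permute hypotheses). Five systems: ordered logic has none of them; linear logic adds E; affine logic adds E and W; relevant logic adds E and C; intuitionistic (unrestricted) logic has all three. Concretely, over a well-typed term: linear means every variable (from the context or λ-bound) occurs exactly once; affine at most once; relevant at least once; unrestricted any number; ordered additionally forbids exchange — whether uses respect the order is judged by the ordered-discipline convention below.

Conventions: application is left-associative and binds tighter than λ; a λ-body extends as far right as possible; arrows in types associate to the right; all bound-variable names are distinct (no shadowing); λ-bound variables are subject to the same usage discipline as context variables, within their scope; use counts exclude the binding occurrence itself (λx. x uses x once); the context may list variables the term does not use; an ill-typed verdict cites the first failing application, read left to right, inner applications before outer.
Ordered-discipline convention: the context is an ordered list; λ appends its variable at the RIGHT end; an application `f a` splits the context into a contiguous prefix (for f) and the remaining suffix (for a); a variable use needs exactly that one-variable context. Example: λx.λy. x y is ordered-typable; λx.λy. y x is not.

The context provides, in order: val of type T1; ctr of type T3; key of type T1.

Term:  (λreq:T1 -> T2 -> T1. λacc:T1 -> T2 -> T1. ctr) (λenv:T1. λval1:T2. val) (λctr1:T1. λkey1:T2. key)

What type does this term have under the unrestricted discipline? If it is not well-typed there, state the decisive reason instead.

term : T3
variable uses: val: 1; ctr: 1; key: 1; req [bound]: 0; acc [bound]: 0; env [bound]: 0; val1 [bound]: 0; ctr1 [bound]: 0; key1 [bound]: 0
left-to-right use order: ctr, val, key
typing: well-typed at T3
summary: ordered ✗, linear ✗, affine ✓, relevant ✗, unrestricted ✓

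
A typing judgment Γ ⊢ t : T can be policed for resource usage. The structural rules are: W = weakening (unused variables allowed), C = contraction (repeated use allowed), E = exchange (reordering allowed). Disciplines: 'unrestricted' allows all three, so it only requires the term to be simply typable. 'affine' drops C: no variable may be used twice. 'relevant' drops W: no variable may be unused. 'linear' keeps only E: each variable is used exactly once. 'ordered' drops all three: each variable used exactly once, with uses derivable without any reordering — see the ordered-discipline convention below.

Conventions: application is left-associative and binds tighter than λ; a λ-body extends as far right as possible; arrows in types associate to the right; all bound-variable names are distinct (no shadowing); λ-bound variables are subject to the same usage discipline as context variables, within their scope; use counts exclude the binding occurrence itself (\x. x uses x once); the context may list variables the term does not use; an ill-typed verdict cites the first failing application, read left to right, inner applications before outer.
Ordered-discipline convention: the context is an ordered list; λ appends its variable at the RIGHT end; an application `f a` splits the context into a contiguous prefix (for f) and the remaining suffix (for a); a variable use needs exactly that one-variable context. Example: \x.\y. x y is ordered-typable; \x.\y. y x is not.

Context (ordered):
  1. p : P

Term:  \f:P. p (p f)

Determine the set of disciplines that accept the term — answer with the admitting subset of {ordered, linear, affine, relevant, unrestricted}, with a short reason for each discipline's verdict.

accepted by: none
usage: p: 2×, f (bound): 1×
use order (left to right): p, p, f
typing: ill-typed: non-function type P applied to an argument
ordered ✗ (fails simple typing)
linear ✗ (a type mismatch blocks all five)
affine ✗ (the type mismatch rejects it)
relevant ✗ (not simply typable)
unrestricted ✗ (fails simple typing)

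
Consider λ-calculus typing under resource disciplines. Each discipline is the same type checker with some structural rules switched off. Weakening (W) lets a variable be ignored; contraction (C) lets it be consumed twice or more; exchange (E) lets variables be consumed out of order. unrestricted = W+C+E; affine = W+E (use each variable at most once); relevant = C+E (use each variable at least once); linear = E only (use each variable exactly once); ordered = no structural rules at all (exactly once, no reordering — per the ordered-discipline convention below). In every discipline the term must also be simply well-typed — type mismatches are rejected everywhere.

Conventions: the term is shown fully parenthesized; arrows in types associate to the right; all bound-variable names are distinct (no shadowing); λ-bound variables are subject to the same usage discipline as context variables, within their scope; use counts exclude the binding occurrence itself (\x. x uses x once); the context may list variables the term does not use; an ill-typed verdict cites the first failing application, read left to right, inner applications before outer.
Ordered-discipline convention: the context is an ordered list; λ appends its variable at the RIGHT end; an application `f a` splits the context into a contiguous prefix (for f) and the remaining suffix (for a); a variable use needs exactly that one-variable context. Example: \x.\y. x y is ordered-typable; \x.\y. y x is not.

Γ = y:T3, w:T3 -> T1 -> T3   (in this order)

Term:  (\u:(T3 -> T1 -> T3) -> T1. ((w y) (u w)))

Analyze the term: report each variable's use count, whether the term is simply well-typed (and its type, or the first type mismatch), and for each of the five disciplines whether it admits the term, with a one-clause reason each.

variable uses: y ×1; w ×2; u (bound) ×1
use order (left to right): w, y, u, w
typing: well-typed at ((T3 -> T1 -> T3) -> T1) -> T3
ordered: ✗ — needs contraction — w ×2
linear: ✗ — needs contraction — w ×2
affine: ✗ — needs contraction — w ×2
relevant: ✓ — every one of y, w, u appears
unrestricted: ✓ — typability at ((T3 -> T1 -> T3) -> T1) -> T3 is all that's needed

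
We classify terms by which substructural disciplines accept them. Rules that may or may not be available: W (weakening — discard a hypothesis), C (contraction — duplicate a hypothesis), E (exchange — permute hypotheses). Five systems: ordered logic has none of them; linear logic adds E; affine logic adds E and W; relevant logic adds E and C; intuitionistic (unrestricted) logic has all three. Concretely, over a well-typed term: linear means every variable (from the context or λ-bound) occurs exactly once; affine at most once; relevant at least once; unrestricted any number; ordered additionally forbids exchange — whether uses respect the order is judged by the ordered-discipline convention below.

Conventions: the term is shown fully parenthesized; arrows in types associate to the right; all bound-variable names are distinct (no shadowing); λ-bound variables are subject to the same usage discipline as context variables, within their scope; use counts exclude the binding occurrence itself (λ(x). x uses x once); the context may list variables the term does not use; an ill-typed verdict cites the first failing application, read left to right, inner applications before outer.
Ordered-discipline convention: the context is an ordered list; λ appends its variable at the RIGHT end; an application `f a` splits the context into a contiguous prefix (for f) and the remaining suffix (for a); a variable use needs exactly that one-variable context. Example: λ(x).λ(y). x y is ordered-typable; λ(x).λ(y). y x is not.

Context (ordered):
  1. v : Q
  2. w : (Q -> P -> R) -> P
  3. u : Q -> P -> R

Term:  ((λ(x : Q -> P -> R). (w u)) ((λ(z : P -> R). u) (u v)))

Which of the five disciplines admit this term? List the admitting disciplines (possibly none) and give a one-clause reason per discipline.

admitted in: unrestricted
variable uses: v: 1×; w: 1×; u: 3×; x (bound): 0×; z (bound): 0×
left-to-right use order: w, u, u, u, v
typing: well-typed — term : P
ordered ✗ (needs contraction — u ×3; needs weakening: x, z unused)
linear ✗ (needs contraction — u ×3; needs weakening: x, z unused)
affine ✗ (needs contraction — u ×3)
relevant ✗ (needs weakening: x, z unused)
unrestricted ✓ (simply typable at P; W, C, E all held)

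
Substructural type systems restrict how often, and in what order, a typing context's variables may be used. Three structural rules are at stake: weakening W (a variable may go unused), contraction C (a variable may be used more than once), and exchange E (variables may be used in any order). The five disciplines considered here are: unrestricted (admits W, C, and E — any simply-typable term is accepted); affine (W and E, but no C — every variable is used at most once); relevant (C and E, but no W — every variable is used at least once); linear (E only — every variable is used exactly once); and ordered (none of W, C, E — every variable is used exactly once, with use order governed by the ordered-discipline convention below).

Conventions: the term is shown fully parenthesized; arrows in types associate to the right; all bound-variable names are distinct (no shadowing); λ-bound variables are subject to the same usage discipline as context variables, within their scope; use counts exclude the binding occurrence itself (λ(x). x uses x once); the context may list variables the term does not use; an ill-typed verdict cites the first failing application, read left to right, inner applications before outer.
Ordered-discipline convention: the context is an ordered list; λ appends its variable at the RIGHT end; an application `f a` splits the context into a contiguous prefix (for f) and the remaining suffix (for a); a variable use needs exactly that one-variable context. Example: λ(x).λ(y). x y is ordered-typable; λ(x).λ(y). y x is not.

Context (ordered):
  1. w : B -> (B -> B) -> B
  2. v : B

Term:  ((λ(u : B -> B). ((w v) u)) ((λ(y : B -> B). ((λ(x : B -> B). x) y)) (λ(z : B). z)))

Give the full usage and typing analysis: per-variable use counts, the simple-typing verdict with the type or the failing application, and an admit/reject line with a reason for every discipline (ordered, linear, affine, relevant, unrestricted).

variable uses: w: 1×, v: 1×, u (bound): 1×, y (bound): 1×, x (bound): 1×, z (bound): 1×
use order (left to right): w, v, u, x, y, z
typing: the term checks, with type B
ordered ✓ (one use each (w, v, u, y, x, z); ordered split holds)
linear ✓ (exactly-once usage across w, v, u, y, x, z)
affine ✓ (none of w, v, u, y, x, z used more than once)
relevant ✓ (w, v, u, y, x, z: all used, weakening unneeded)
unrestricted ✓ (simply typable at B; W, C, E all held)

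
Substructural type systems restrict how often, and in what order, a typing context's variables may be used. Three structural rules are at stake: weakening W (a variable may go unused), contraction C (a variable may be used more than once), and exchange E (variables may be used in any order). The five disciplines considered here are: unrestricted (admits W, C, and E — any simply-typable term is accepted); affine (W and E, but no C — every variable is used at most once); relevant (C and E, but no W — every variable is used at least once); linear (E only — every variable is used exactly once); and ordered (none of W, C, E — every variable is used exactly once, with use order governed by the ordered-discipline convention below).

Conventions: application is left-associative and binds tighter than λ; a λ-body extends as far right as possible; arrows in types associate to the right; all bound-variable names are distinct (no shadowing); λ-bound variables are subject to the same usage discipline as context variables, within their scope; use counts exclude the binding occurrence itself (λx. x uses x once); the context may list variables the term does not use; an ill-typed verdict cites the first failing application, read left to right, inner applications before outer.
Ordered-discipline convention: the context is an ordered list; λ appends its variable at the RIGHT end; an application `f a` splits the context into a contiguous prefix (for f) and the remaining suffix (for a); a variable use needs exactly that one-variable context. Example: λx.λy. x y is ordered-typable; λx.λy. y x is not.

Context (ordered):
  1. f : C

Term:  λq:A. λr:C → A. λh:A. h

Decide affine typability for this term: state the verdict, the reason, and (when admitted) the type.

yes — no duplicate uses among f, q, r, h; term : A → (C → A) → A → A
counts: f ×0; q (λ-bound) ×0; r (λ-bound) ×0; h (λ-bound) ×1
left-to-right use order: h
typing: well-typed at A → (C → A) → A → A
summary: ordered ✗, linear ✗, affine ✓, relevant ✗, unrestricted ✓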